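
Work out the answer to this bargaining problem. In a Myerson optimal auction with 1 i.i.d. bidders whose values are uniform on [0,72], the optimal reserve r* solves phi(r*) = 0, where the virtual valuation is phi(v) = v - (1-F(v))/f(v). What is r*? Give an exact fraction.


Step 1: For U[0,72], F(v) = v/72 and f(v) = 1/72
Step 2: phi(v) = v - (1 - v/72)/(1/72) = v - (72 - v) = 2v - 72
Step 3: Set phi(r*) = 0: 2r* - 72 = 0
Step 4: r* = 72/2 = 36 (the number of bidders n = 1 does not enter)

36


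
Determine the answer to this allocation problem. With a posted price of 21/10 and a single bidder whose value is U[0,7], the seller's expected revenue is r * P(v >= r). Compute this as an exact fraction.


Step 1: Posted price r = 21/10, value support [0,7]
Step 2: P(v >= r) = (7 - 21/10)/7 = 7/10
Step 3: Expected revenue = r * P(v >= r) = 21/10 * 7/10
Step 4: Revenue = 147/100

147/100


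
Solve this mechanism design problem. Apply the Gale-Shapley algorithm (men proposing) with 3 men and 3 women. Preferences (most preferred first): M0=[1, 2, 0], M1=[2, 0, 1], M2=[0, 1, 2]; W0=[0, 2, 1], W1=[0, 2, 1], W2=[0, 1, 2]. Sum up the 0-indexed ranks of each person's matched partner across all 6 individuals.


Step 1: Run Gale-Shapley (men propose, women hold best offer):
  M0 proposes to W1; she accepts
  M1 proposes to W2; she accepts
  M2 proposes to W0; she accepts
Step 2: Final matching: W0-M2, W1-M0, W2-M1
Step 3: 0-indexed ranks (man's rank of his match, then woman's): 0 + 1 + 0 + 0 + 0 + 1
Step 4: Total rank sum = 2

2


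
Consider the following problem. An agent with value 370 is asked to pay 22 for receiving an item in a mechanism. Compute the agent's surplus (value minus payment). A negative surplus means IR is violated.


Step 1: Surplus = value - payment = 370 - 22 = 348
Step 2: IR is satisfied (surplus >= 0)

348


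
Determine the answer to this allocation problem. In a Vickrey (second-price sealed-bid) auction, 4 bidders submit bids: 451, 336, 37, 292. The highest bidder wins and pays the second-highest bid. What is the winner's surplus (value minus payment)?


Step 1: Sort bids in descending order: 451, 336, 292, 37
Step 2: The winning bid is the highest: 451
Step 3: The payment equals the second-highest bid: 336
Step 4: Surplus = winner's bid - payment = 451 - 336 = 115

115


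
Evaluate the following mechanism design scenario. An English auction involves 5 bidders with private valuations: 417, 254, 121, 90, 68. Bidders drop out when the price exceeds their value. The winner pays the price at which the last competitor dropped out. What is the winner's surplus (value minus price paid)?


Step 1: Identify the highest value: 417
Step 2: Identify the second-highest value: 254
Step 3: The final price = second-highest value = 254
Step 4: Surplus = 417 - 254 = 163

163


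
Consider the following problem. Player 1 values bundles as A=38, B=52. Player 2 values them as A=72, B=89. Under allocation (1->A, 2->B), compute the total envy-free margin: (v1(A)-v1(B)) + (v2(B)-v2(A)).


Step 1: Player 1's margin = v1(A) - v1(B) = 38 - 52 = -14
Step 2: Player 2's margin = v2(B) - v2(A) = 89 - 72 = 17
Step 3: Total margin = -14 + 17 = 3

3


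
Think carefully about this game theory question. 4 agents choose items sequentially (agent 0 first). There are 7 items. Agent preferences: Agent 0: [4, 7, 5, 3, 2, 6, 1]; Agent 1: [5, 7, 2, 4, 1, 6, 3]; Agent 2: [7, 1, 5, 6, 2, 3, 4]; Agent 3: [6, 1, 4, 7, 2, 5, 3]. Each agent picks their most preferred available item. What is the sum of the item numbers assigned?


Step 1: Agent 0 picks item 4
Step 2: Agent 1 picks item 5
Step 3: Agent 2 picks item 7
Step 4: Agent 3 picks item 6
Step 5: Sum = 4 + 5 + 7 + 6 = 22

22


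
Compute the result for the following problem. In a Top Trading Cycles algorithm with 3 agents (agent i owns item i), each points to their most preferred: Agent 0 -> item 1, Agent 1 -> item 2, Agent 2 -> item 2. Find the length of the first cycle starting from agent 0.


Step 1: Trace the pointer graph from agent 0: 0 -> 1 -> 2 -> 2
Step 2: A cycle is detected when we revisit agent 2
Step 3: The cycle is: 2 -> 2
Step 4: Cycle length = 1

1


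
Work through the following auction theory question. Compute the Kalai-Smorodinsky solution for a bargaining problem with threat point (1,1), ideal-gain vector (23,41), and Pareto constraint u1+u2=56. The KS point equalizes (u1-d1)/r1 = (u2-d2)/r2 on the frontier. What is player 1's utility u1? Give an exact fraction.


Step 1: At the KS point, (u1-d1)/r1 = (u2-d2)/r2 = t and u1+u2 = 56
Step 2: u1 = d1 + r1*t and u2 = d2 + r2*t, so (d1 + r1*t) + (d2 + r2*t) = 56
Step 3: t = (56 - 1 - 1)/(23 + 41) = 54/64 = 27/32
Step 4: u1 = d1 + r1*t = 1 + 23 * 27/32 = 653/32
Step 5: (Check: u2 = d2 + r2*t = 1139/32; u1+u2 = 653/32 + 1139/32 = 56, on the frontier.)

653/32


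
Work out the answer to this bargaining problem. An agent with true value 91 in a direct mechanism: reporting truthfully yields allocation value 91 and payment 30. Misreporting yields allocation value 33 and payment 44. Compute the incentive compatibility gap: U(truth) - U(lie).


Step 1: U(truth) = value - payment = 91 - 30 = 61
Step 2: U(lie) = allocation - payment = 33 - 44 = -11
Step 3: IC gap = 61 - (-11) = 72

72


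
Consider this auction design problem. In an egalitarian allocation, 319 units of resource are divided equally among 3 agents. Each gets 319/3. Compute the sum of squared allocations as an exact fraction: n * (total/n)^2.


Step 1: Each agent's share = 319/3
Step 2: Square of each share = (319/3)^2 = 101761/9
Step 3: Sum of squares = 3 * 101761/9 = 101761/3

101761/3


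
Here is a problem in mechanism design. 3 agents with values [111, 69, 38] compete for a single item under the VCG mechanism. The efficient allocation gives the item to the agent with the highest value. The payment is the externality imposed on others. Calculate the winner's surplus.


Step 1: The winner is the agent with the highest value: agent 0 with value 111
Step 2: Values of other agents: [69, 38]
Step 3: VCG payment = max of others' values = 69
Step 4: Surplus = 111 - 69 = 42

42


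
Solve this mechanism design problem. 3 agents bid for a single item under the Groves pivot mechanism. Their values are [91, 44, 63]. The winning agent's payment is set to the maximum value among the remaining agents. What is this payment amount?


Step 1: The efficient winner is agent 0 with value 91
Step 2: Other agents' values: [44, 63]
Step 3: Pivot payment = max(others) = 63
Step 4: The winner pays 63

63


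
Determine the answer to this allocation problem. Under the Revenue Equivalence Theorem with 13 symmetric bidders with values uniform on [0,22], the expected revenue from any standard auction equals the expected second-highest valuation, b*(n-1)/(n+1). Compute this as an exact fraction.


Step 1: By Revenue Equivalence, expected revenue = b*(n-1)/(n+1)
Step 2: Substituting n = 13, b = 22
Step 3: Revenue = 22*(13-1)/(13+1) = 22*12/14
Step 4: Revenue = 264/14 = 132/7

132/7


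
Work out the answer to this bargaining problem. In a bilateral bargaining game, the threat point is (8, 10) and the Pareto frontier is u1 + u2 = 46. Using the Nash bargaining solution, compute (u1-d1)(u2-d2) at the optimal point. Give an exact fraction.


Step 1: The Nash solution splits surplus symmetrically above the disagreement point
Step 2: u1 = (total + d1 - d2)/2 = (46 + 8 - 10)/2 = 22
Step 3: u2 = (total - d1 + d2)/2 = (46 - 8 + 10)/2 = 24
Step 4: Nash product = (22 - 8) * (24 - 10)
Step 5: = 14 * 14 = 196

196


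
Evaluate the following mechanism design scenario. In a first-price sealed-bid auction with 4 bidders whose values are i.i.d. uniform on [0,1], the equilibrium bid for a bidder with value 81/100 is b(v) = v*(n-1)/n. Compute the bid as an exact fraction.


Step 1: The symmetric BNE bidding function is b(v) = v * (n-1) / n
Step 2: Substitute v = 81/100 and n = 4
Step 3: b = 81/100 * 3/4
Step 4: b = 243/400

243/400


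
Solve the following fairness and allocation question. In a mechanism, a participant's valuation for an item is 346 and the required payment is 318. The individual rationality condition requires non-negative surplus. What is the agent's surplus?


Step 1: Surplus = value - payment = 346 - 318 = 28
Step 2: IR is satisfied (surplus >= 0)

28


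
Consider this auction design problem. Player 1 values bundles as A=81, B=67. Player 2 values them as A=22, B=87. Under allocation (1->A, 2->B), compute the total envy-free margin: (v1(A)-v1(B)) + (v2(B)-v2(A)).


Step 1: Player 1's margin = v1(A) - v1(B) = 81 - 67 = 14
Step 2: Player 2's margin = v2(B) - v2(A) = 87 - 22 = 65
Step 3: Total margin = 14 + 65 = 79

79


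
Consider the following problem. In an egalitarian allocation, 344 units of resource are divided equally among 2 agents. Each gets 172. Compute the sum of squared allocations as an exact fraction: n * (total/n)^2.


Step 1: Each agent's share = 344/2 = 172
Step 2: Square of each share = (172)^2 = 29584
Step 3: Sum of squares = 2 * 29584 = 59168

59168


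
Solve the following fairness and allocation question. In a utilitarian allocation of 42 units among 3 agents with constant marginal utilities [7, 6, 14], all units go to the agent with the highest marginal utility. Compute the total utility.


Step 1: The marginal utilities are [7, 6, 14]
Step 2: The highest marginal utility is 14
Step 3: All 42 units go to that agent
Step 4: Total utility = 14 * 42 = 588

588


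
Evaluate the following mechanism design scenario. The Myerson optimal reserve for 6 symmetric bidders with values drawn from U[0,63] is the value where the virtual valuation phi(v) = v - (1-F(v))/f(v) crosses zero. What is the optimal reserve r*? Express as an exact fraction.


Step 1: For U[0,63], F(v) = v/63 and f(v) = 1/63
Step 2: phi(v) = v - (1 - v/63)/(1/63) = v - (63 - v) = 2v - 63
Step 3: Set phi(r*) = 0: 2r* - 63 = 0
Step 4: r* = 63/2 (the number of bidders n = 6 does not enter)

63/2


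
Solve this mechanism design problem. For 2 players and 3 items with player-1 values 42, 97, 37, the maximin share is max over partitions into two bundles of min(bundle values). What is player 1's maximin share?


Step 1: Item values = 42, 97, 37
Step 2: Enumerate all 2-bundle partitions and take the smaller bundle:
  Partition 1: {42} vs {97,37} -> bundles 42, 134; min = 42
  Partition 2: {97} vs {42,37} -> bundles 97, 79; min = 79
  Partition 3: {37} vs {42,97} -> bundles 37, 139; min = 37
Step 3: MMS = max(42, 79, 37) = 79

79


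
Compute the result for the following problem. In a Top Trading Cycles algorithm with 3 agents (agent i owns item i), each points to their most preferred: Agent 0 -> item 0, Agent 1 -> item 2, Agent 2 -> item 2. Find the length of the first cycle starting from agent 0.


Step 1: Trace the pointer graph from agent 0: 0 -> 0
Step 2: A cycle is detected when we revisit agent 0
Step 3: The cycle is: 0 -> 0
Step 4: Cycle length = 1

1


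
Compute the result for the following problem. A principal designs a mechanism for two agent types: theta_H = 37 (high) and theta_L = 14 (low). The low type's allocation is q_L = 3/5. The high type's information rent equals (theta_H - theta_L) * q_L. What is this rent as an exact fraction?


Step 1: theta_H - theta_L = 37 - 14 = 23
Step 2: Information rent = (theta_H - theta_L) * q_L
Step 3: = 23 * 3/5
Step 4: = 69/5

69/5


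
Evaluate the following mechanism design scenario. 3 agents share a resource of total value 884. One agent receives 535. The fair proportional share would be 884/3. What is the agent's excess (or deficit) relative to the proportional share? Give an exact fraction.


Step 1: Proportional share = 884/3
Step 2: Agent's actual allocation = 535
Step 3: Excess = 535 - 884/3 = 721/3

721/3


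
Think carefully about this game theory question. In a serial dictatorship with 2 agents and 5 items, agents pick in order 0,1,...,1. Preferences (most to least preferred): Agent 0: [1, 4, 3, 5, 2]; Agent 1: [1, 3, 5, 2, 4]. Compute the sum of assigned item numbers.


Step 1: Agent 0 picks item 1
Step 2: Agent 1 picks item 3
Step 3: Sum = 1 + 3 = 4

4


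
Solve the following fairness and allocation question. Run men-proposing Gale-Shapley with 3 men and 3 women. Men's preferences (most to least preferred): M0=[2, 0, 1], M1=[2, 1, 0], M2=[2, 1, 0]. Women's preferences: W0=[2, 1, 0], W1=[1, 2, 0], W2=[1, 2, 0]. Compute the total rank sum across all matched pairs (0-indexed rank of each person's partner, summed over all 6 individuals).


Step 1: Run Gale-Shapley (men propose, women hold best offer):
  M0 proposes to W2; she accepts
  M1 proposes to W2; she switches from M0
  M2 proposes to W2; rejected
  M2 proposes to W1; she accepts
  M0 proposes to W0; she accepts
Step 2: Final matching: W0-M0, W1-M2, W2-M1
Step 3: 0-indexed ranks (man's rank of his match, then woman's): 1 + 2 + 1 + 1 + 0 + 0
Step 4: Total rank sum = 5

5


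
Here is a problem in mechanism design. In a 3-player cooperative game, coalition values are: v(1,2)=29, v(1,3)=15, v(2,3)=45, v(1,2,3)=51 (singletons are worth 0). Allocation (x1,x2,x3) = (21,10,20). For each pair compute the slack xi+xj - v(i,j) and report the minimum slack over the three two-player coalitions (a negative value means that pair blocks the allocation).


Step 1: Slack for coalition (1,2): x1+x2 - v12 = 31 - 29 = 2
Step 2: Slack for coalition (1,3): x1+x3 - v13 = 41 - 15 = 26
Step 3: Slack for coalition (2,3): x2+x3 - v23 = 30 - 45 = -15
Step 4: Minimum slack = min(2, 26, -15) = -15, attained by (2,3); coalition (2,3) can block (slack < 0), so the allocation is not in the core

-15


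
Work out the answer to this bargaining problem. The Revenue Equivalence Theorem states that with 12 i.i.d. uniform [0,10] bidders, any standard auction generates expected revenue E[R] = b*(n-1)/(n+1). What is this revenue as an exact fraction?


Step 1: By Revenue Equivalence, expected revenue = b*(n-1)/(n+1)
Step 2: Substituting n = 12, b = 10
Step 3: Revenue = 10*(12-1)/(12+1) = 10*11/13
Step 4: Revenue = 110/13

110/13


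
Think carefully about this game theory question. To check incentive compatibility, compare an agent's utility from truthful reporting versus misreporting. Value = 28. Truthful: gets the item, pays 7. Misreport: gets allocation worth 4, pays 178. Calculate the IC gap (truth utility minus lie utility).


Step 1: U(truth) = value - payment = 28 - 7 = 21
Step 2: U(lie) = allocation - payment = 4 - 178 = -174
Step 3: IC gap = 21 - (-174) = 195

195


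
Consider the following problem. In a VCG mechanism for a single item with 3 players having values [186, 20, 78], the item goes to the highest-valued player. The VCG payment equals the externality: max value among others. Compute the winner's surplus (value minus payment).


Step 1: The winner is the agent with the highest value: agent 0 with value 186
Step 2: Values of other agents: [20, 78]
Step 3: VCG payment = max of others' values = 78
Step 4: Surplus = 186 - 78 = 108

108


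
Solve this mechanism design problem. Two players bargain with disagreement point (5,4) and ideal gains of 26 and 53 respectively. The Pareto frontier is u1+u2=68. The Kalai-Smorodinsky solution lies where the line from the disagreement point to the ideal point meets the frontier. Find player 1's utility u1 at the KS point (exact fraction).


Step 1: At the KS point, (u1-d1)/r1 = (u2-d2)/r2 = t and u1+u2 = 68
Step 2: u1 = d1 + r1*t and u2 = d2 + r2*t, so (d1 + r1*t) + (d2 + r2*t) = 68
Step 3: t = (68 - 5 - 4)/(26 + 53) = 59/79
Step 4: u1 = d1 + r1*t = 5 + 26 * 59/79 = 1929/79
Step 5: (Check: u2 = d2 + r2*t = 3443/79; u1+u2 = 1929/79 + 3443/79 = 68, on the frontier.)

1929/79


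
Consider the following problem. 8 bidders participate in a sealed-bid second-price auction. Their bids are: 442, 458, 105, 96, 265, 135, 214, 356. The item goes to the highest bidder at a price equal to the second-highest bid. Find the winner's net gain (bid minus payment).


Step 1: Sort bids in descending order: 458, 442, 356, 265, 214, 135, 105, 96
Step 2: The winning bid is the highest: 458
Step 3: The payment equals the second-highest bid: 442
Step 4: Surplus = winner's bid - payment = 458 - 442 = 16

16


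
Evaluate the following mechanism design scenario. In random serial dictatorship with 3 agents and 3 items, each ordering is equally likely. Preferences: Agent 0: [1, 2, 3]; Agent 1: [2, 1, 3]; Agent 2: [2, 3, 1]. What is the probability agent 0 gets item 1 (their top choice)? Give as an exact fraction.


Step 1: Agent 0 wants item 1
Step 2: There are 6 possible orderings of agents
Step 3: In 5 orderings, agent 0 gets item 1
Step 4: Probability = 5/6

5/6


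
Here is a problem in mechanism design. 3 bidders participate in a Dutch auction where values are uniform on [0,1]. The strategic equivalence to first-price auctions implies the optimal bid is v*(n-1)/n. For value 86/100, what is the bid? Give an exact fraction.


Step 1: Dutch auctions are strategically equivalent to first-price auctions
Step 2: The equilibrium bid is b(v) = v*(n-1)/n
Step 3: b = 43/50 * 2/3
Step 4: b = 43/75

43/75


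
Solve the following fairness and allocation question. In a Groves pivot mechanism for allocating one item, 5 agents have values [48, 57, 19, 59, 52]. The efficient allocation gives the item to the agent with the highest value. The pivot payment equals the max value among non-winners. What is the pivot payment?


Step 1: The efficient winner is agent 3 with value 59
Step 2: Other agents' values: [48, 57, 19, 52]
Step 3: Pivot payment = max(others) = 57
Step 4: The winner pays 57

57


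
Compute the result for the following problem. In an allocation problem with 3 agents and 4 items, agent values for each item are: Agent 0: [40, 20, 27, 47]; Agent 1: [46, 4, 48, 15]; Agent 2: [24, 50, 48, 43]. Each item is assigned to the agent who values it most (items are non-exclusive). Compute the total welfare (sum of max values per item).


Step 1: For each item, find the maximum value among all agents.
Step 2: Item 0 -> Agent 1 (value 46)
Step 3: Item 1 -> Agent 2 (value 50)
Step 4: Item 2 -> Agent 1 (value 48)
Step 5: Item 3 -> Agent 0 (value 47)
Step 6: Total welfare = 46 + 50 + 48 + 47 = 191

191


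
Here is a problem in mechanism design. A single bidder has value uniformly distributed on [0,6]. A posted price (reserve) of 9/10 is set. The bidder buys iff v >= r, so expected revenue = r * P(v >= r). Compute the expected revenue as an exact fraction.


Step 1: Posted price r = 9/10, value support [0,6]
Step 2: P(v >= r) = (6 - 9/10)/6 = 17/20
Step 3: Expected revenue = r * P(v >= r) = 9/10 * 17/20
Step 4: Revenue = 153/200

153/200


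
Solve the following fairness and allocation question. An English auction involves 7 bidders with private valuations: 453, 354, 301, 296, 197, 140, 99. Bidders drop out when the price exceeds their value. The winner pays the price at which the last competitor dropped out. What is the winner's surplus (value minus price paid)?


Step 1: Identify the highest value: 453
Step 2: Identify the second-highest value: 354
Step 3: The final price = second-highest value = 354
Step 4: Surplus = 453 - 354 = 99

99


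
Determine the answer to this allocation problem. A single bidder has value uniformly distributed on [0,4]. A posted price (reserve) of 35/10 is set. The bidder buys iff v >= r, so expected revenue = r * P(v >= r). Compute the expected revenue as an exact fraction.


Step 1: Posted price r = 7/2, value support [0,4]
Step 2: P(v >= r) = (4 - 7/2)/4 = 1/8
Step 3: Expected revenue = r * P(v >= r) = 7/2 * 1/8
Step 4: Revenue = 7/16

7/16


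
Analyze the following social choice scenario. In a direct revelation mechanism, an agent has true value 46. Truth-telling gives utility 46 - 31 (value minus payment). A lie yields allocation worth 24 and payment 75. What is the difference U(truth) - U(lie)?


Step 1: U(truth) = value - payment = 46 - 31 = 15
Step 2: U(lie) = allocation - payment = 24 - 75 = -51
Step 3: IC gap = 15 - (-51) = 66

66


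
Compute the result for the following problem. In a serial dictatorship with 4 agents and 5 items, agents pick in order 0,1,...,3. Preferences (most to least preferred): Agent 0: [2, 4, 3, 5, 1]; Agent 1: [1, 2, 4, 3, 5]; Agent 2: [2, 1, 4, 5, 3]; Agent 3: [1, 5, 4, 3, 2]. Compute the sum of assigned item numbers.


Step 1: Agent 0 picks item 2
Step 2: Agent 1 picks item 1
Step 3: Agent 2 picks item 4
Step 4: Agent 3 picks item 5
Step 5: Sum = 2 + 1 + 4 + 5 = 12

12


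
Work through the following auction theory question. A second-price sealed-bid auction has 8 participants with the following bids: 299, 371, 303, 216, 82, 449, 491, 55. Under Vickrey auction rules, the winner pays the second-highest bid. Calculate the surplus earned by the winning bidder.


Step 1: Sort bids in descending order: 491, 449, 371, 303, 299, 216, 82, 55
Step 2: The winning bid is the highest: 491
Step 3: The payment equals the second-highest bid: 449
Step 4: Surplus = winner's bid - payment = 491 - 449 = 42

42


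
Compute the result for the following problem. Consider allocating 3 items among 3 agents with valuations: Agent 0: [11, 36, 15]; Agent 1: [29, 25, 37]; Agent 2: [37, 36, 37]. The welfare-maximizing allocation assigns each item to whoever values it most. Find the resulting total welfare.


Step 1: For each item, find the maximum value among all agents.
Step 2: Item 0 -> Agent 2 (value 37)
Step 3: Item 1 -> Agent 0 (value 36)
Step 4: Item 2 -> Agent 1 (value 37)
Step 5: Total welfare = 37 + 36 + 37 = 110

110


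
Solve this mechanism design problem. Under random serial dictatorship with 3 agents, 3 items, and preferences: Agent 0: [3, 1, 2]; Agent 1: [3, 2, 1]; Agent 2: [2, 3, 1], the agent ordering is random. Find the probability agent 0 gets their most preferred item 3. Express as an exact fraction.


Step 1: Agent 0 wants item 3
Step 2: There are 6 possible orderings of agents
Step 3: In 3 orderings, agent 0 gets item 3
Step 4: Probability = 3/6 = 1/2

1/2


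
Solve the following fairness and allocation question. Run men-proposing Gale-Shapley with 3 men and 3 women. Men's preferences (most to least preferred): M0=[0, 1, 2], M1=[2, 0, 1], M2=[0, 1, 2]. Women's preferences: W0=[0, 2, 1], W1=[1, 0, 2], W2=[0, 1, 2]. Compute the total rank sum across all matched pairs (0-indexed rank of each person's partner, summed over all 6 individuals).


Step 1: Run Gale-Shapley (men propose, women hold best offer):
  M0 proposes to W0; she accepts
  M1 proposes to W2; she accepts
  M2 proposes to W0; rejected
  M2 proposes to W1; she accepts
Step 2: Final matching: W0-M0, W1-M2, W2-M1
Step 3: 0-indexed ranks (man's rank of his match, then woman's): 0 + 0 + 1 + 2 + 0 + 1
Step 4: Total rank sum = 4

4


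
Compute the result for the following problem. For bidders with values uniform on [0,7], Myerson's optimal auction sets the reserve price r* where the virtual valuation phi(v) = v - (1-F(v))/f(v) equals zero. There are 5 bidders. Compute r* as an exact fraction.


Step 1: For U[0,7], F(v) = v/7 and f(v) = 1/7
Step 2: phi(v) = v - (1 - v/7)/(1/7) = v - (7 - v) = 2v - 7
Step 3: Set phi(r*) = 0: 2r* - 7 = 0
Step 4: r* = 7/2 (the number of bidders n = 5 does not enter)

7/2


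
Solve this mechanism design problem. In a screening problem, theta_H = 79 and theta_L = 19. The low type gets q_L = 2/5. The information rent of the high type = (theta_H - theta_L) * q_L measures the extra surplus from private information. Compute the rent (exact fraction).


Step 1: theta_H - theta_L = 79 - 19 = 60
Step 2: Information rent = (theta_H - theta_L) * q_L
Step 3: = 60 * 2/5
Step 4: = 24

24


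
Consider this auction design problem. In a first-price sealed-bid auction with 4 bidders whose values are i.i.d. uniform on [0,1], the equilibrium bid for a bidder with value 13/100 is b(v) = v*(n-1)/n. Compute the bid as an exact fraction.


Step 1: The symmetric BNE bidding function is b(v) = v * (n-1) / n
Step 2: Substitute v = 13/100 and n = 4
Step 3: b = 13/100 * 3/4
Step 4: b = 39/400

39/400


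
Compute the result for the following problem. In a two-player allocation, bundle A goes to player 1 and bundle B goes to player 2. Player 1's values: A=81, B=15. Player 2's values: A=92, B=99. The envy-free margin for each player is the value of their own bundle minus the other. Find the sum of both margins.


Step 1: Player 1's margin = v1(A) - v1(B) = 81 - 15 = 66
Step 2: Player 2's margin = v2(B) - v2(A) = 99 - 92 = 7
Step 3: Total margin = 66 + 7 = 73

73


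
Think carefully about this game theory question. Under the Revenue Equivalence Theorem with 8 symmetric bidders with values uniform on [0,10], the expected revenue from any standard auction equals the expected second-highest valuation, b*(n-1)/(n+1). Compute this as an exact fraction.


Step 1: By Revenue Equivalence, expected revenue = b*(n-1)/(n+1)
Step 2: Substituting n = 8, b = 10
Step 3: Revenue = 10*(8-1)/(8+1) = 10*7/9
Step 4: Revenue = 70/9

70/9


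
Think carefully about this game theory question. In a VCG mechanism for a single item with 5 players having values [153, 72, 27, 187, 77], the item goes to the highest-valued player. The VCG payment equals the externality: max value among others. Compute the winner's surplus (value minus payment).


Step 1: The winner is the agent with the highest value: agent 3 with value 187
Step 2: Values of other agents: [153, 72, 27, 77]
Step 3: VCG payment = max of others' values = 153
Step 4: Surplus = 187 - 153 = 34

34


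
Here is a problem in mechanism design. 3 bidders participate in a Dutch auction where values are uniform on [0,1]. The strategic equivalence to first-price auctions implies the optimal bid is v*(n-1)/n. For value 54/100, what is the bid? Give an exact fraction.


Step 1: Dutch auctions are strategically equivalent to first-price auctions
Step 2: The equilibrium bid is b(v) = v*(n-1)/n
Step 3: b = 27/50 * 2/3
Step 4: b = 9/25

9/25


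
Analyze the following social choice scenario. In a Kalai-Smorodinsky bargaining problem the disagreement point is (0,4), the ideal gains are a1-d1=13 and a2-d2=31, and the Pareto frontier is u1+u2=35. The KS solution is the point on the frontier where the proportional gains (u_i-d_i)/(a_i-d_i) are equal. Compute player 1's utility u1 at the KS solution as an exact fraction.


Step 1: At the KS point, (u1-d1)/r1 = (u2-d2)/r2 = t and u1+u2 = 35
Step 2: u1 = d1 + r1*t and u2 = d2 + r2*t, so (d1 + r1*t) + (d2 + r2*t) = 35
Step 3: t = (35 - 0 - 4)/(13 + 31) = 31/44
Step 4: u1 = d1 + r1*t = 0 + 13 * 31/44 = 403/44
Step 5: (Check: u2 = d2 + r2*t = 1137/44; u1+u2 = 403/44 + 1137/44 = 35, on the frontier.)

403/44


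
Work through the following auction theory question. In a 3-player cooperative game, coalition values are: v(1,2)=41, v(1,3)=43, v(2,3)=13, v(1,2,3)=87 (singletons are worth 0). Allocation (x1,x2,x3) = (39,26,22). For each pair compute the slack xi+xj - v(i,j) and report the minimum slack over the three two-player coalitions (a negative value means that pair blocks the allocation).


Step 1: Slack for coalition (1,2): x1+x2 - v12 = 65 - 41 = 24
Step 2: Slack for coalition (1,3): x1+x3 - v13 = 61 - 43 = 18
Step 3: Slack for coalition (2,3): x2+x3 - v23 = 48 - 13 = 35
Step 4: Minimum slack = min(24, 18, 35) = 18, attained by (1,3); no pair can gain by deviating, so the allocation is in the core

18


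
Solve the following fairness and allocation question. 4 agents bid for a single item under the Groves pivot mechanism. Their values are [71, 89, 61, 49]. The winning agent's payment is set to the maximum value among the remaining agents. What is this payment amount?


Step 1: The efficient winner is agent 1 with value 89
Step 2: Other agents' values: [71, 61, 49]
Step 3: Pivot payment = max(others) = 71
Step 4: The winner pays 71

71


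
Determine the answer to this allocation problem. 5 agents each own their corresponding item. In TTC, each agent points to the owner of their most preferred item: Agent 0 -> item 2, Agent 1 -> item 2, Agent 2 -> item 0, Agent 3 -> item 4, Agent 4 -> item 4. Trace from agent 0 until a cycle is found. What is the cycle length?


Step 1: Trace the pointer graph from agent 0: 0 -> 2 -> 0
Step 2: A cycle is detected when we revisit agent 0
Step 3: The cycle is: 0 -> 2 -> 0
Step 4: Cycle length = 2

2


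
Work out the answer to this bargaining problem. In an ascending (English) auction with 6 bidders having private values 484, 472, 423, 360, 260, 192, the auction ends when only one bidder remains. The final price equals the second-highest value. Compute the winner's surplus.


Step 1: Identify the highest value: 484
Step 2: Identify the second-highest value: 472
Step 3: The final price = second-highest value = 472
Step 4: Surplus = 484 - 472 = 12

12


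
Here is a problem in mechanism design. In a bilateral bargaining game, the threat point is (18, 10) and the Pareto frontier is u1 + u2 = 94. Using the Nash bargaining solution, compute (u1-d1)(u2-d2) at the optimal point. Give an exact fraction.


Step 1: The Nash solution splits surplus symmetrically above the disagreement point
Step 2: u1 = (total + d1 - d2)/2 = (94 + 18 - 10)/2 = 51
Step 3: u2 = (total - d1 + d2)/2 = (94 - 18 + 10)/2 = 43
Step 4: Nash product = (51 - 18) * (43 - 10)
Step 5: = 33 * 33 = 1089

1089


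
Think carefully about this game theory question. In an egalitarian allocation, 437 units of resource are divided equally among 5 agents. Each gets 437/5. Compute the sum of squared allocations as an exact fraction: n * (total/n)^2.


Step 1: Each agent's share = 437/5
Step 2: Square of each share = (437/5)^2 = 190969/25
Step 3: Sum of squares = 5 * 190969/25 = 190969/5

190969/5


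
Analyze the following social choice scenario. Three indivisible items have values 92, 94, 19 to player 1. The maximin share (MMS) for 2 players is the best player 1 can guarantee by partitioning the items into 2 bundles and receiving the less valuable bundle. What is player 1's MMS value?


Step 1: Item values = 92, 94, 19
Step 2: Enumerate all 2-bundle partitions and take the smaller bundle:
  Partition 1: {92} vs {94,19} -> bundles 92, 113; min = 92
  Partition 2: {94} vs {92,19} -> bundles 94, 111; min = 94
  Partition 3: {19} vs {92,94} -> bundles 19, 186; min = 19
Step 3: MMS = max(92, 94, 19) = 94

94


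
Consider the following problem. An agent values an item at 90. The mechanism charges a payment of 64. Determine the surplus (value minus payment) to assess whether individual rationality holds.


Step 1: Surplus = value - payment = 90 - 64 = 26
Step 2: IR is satisfied (surplus >= 0)

26


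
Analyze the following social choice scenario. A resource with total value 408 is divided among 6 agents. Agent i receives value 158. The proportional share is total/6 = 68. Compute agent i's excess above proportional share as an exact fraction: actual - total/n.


Step 1: Proportional share = 408/6 = 68
Step 2: Agent's actual allocation = 158
Step 3: Excess = 158 - 68 = 90

90


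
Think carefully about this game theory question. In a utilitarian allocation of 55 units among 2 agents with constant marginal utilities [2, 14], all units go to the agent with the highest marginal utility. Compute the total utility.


Step 1: The marginal utilities are [2, 14]
Step 2: The highest marginal utility is 14
Step 3: All 55 units go to that agent
Step 4: Total utility = 14 * 55 = 770

770


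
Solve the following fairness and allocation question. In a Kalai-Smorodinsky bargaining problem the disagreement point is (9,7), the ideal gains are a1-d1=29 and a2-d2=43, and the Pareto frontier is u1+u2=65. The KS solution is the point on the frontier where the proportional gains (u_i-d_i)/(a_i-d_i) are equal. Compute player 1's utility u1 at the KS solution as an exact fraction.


Step 1: At the KS point, (u1-d1)/r1 = (u2-d2)/r2 = t and u1+u2 = 65
Step 2: u1 = d1 + r1*t and u2 = d2 + r2*t, so (d1 + r1*t) + (d2 + r2*t) = 65
Step 3: t = (65 - 9 - 7)/(29 + 43) = 49/72
Step 4: u1 = d1 + r1*t = 9 + 29 * 49/72 = 2069/72
Step 5: (Check: u2 = d2 + r2*t = 2611/72; u1+u2 = 2069/72 + 2611/72 = 65, on the frontier.)

2069/72


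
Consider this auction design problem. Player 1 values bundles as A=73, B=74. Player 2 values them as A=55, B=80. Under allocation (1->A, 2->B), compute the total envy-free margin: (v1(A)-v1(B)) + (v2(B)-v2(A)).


Step 1: Player 1's margin = v1(A) - v1(B) = 73 - 74 = -1
Step 2: Player 2's margin = v2(B) - v2(A) = 80 - 55 = 25
Step 3: Total margin = -1 + 25 = 24

24


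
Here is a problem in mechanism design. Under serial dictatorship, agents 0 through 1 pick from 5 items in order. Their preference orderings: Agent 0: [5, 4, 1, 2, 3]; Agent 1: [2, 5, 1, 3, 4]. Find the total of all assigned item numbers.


Step 1: Agent 0 picks item 5
Step 2: Agent 1 picks item 2
Step 3: Sum = 5 + 2 = 7

7


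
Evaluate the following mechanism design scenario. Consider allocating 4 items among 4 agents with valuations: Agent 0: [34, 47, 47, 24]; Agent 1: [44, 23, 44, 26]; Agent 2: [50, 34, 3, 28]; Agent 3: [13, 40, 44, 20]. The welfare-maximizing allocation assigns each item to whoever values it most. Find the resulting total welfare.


Step 1: For each item, find the maximum value among all agents.
Step 2: Item 0 -> Agent 2 (value 50)
Step 3: Item 1 -> Agent 0 (value 47)
Step 4: Item 2 -> Agent 0 (value 47)
Step 5: Item 3 -> Agent 2 (value 28)
Step 6: Total welfare = 50 + 47 + 47 + 28 = 172

172


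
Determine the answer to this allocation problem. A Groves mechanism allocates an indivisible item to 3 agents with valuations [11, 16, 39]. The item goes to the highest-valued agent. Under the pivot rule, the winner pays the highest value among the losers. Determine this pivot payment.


Step 1: The efficient winner is agent 2 with value 39
Step 2: Other agents' values: [11, 16]
Step 3: Pivot payment = max(others) = 16
Step 4: The winner pays 16

16


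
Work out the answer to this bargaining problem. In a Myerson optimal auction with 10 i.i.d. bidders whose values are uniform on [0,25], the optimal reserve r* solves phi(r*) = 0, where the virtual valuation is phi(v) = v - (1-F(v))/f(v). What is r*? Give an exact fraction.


Step 1: For U[0,25], F(v) = v/25 and f(v) = 1/25
Step 2: phi(v) = v - (1 - v/25)/(1/25) = v - (25 - v) = 2v - 25
Step 3: Set phi(r*) = 0: 2r* - 25 = 0
Step 4: r* = 25/2 (the number of bidders n = 10 does not enter)

25/2


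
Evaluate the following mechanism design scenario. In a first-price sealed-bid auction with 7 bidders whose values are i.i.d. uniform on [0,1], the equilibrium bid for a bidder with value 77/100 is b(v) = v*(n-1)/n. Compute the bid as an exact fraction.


Step 1: The symmetric BNE bidding function is b(v) = v * (n-1) / n
Step 2: Substitute v = 77/100 and n = 7
Step 3: b = 77/100 * 6/7
Step 4: b = 33/50

33/50


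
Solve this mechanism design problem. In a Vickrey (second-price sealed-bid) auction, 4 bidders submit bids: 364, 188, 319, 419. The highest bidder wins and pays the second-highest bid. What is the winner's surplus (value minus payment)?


Step 1: Sort bids in descending order: 419, 364, 319, 188
Step 2: The winning bid is the highest: 419
Step 3: The payment equals the second-highest bid: 364
Step 4: Surplus = winner's bid - payment = 419 - 364 = 55

55


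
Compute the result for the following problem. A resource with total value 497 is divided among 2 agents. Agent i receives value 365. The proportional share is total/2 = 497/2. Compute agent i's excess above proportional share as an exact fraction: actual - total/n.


Step 1: Proportional share = 497/2
Step 2: Agent's actual allocation = 365
Step 3: Excess = 365 - 497/2 = 233/2

233/2


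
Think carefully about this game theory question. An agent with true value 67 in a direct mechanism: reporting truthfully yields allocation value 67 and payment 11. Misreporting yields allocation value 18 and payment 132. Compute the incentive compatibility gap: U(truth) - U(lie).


Step 1: U(truth) = value - payment = 67 - 11 = 56
Step 2: U(lie) = allocation - payment = 18 - 132 = -114
Step 3: IC gap = 56 - (-114) = 170

170


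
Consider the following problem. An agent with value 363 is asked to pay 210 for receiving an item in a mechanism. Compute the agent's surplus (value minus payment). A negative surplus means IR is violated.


Step 1: Surplus = value - payment = 363 - 210 = 153
Step 2: IR is satisfied (surplus >= 0)

153


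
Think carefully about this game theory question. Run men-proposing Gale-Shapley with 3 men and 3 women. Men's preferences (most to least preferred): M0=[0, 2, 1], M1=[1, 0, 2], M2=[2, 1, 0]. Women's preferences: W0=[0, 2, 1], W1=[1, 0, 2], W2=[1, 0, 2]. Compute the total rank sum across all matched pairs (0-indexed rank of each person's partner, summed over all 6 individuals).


Step 1: Run Gale-Shapley (men propose, women hold best offer):
  M0 proposes to W0; she accepts
  M1 proposes to W1; she accepts
  M2 proposes to W2; she accepts
Step 2: Final matching: W0-M0, W1-M1, W2-M2
Step 3: 0-indexed ranks (man's rank of his match, then woman's): 0 + 0 + 0 + 0 + 0 + 2
Step 4: Total rank sum = 2

2


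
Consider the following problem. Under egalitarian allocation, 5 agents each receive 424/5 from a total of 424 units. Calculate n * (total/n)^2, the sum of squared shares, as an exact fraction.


Step 1: Each agent's share = 424/5
Step 2: Square of each share = (424/5)^2 = 179776/25
Step 3: Sum of squares = 5 * 179776/25 = 179776/5

179776/5


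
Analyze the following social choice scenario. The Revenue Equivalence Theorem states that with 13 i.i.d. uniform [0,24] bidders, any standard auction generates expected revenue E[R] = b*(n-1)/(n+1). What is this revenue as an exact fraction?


Step 1: By Revenue Equivalence, expected revenue = b*(n-1)/(n+1)
Step 2: Substituting n = 13, b = 24
Step 3: Revenue = 24*(13-1)/(13+1) = 24*12/14
Step 4: Revenue = 288/14 = 144/7

144/7


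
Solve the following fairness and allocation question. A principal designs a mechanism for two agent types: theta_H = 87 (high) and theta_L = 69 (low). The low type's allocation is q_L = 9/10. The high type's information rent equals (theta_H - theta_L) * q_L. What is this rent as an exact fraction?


Step 1: theta_H - theta_L = 87 - 69 = 18
Step 2: Information rent = (theta_H - theta_L) * q_L
Step 3: = 18 * 9/10
Step 4: = 81/5

81/5


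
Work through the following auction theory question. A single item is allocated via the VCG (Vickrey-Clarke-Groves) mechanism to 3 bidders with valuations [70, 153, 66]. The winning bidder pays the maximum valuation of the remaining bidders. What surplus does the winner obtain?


Step 1: The winner is the agent with the highest value: agent 1 with value 153
Step 2: Values of other agents: [70, 66]
Step 3: VCG payment = max of others' values = 70
Step 4: Surplus = 153 - 70 = 83

83


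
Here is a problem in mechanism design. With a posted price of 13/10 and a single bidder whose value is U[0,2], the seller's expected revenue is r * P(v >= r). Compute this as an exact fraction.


Step 1: Posted price r = 13/10, value support [0,2]
Step 2: P(v >= r) = (2 - 13/10)/2 = 7/20
Step 3: Expected revenue = r * P(v >= r) = 13/10 * 7/20
Step 4: Revenue = 91/200

91/200


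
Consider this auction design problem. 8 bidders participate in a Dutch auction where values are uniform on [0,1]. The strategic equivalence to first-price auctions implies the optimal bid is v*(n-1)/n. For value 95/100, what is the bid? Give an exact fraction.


Step 1: Dutch auctions are strategically equivalent to first-price auctions
Step 2: The equilibrium bid is b(v) = v*(n-1)/n
Step 3: b = 19/20 * 7/8
Step 4: b = 133/160

133/160


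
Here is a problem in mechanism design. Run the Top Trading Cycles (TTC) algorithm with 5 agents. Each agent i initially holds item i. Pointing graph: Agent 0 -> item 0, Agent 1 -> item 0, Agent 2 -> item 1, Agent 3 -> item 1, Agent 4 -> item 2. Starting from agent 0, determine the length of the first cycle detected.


Step 1: Trace the pointer graph from agent 0: 0 -> 0
Step 2: A cycle is detected when we revisit agent 0
Step 3: The cycle is: 0 -> 0
Step 4: Cycle length = 1

1
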